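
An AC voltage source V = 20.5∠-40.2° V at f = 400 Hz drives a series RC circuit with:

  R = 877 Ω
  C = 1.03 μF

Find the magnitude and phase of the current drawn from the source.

Step 1 — Angular frequency: ω = 2π·f = 2π·400 = 2513 rad/s.
Step 2 — Component impedances:
  R: Z = R = 877 Ω
  C: Z = 1/(jωC) = -j/(ω·C) = 0 - j386.3 Ω
Step 3 — Series combination: Z_total = R + C = 877 - j386.3 Ω = 958.3∠-23.8° Ω.
Step 4 — Source phasor: V = 20.5∠-40.2° V = 15.66 - j13.23 V.
Step 5 — Ohm's law: I = V / Z_total = (15.66 - j13.23) / (877 - j386.3) = 0.02052 - j0.00605 A.
Step 6 — Convert to polar: |I| = 0.02139 A, ∠I = -16.4°.

I = 0.02139∠-16.4° A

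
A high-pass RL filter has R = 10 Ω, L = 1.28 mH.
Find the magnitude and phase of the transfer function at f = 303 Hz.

Step 1 — Angular frequency: ω = 2π·303 = 1904 rad/s.
Step 2 — Transfer function: H(jω) = jωL/(R + jωL).
Step 3 — Numerator jωL = j·2.437; denominator R + jωL = 10 + j2.437.
Step 4 — H = 0.05605 + j0.23.
Step 5 — Magnitude: |H| = 0.2368 (-12.5 dB); phase: φ = 76.3°.

|H| = 0.2368 (-12.5 dB), φ = 76.3°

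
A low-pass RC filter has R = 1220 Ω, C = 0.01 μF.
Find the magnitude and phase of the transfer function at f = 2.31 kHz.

Step 1 — Angular frequency: ω = 2π·2310 = 1.451e+04 rad/s.
Step 2 — Transfer function: H(jω) = 1/(1 + jωRC).
Step 3 — Denominator: 1 + jωRC = 1 + j·1.451e+04·1220·1e-08 = 1 + j0.1771.
Step 4 — H = 0.9696 - j0.1717.
Step 5 — Magnitude: |H| = 0.9847 (-0.1 dB); phase: φ = -10.0°.

|H| = 0.9847 (-0.1 dB), φ = -10.0°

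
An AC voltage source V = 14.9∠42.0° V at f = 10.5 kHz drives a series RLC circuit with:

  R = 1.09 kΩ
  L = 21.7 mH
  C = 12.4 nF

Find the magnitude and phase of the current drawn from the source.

Step 1 — Angular frequency: ω = 2π·f = 2π·1.05e+04 = 6.597e+04 rad/s.
Step 2 — Component impedances:
  R: Z = R = 1090 Ω
  L: Z = jωL = j·6.597e+04·0.0217 = 0 + j1432 Ω
  C: Z = 1/(jωC) = -j/(ω·C) = 0 - j1222 Ω
Step 3 — Series combination: Z_total = R + L + C = 1090 + j209.2 Ω = 1110∠10.9° Ω.
Step 4 — Source phasor: V = 14.9∠42.0° V = 11.07 + j9.97 V.
Step 5 — Ohm's law: I = V / Z_total = (11.07 + j9.97) / (1090 + j209.2) = 0.01149 + j0.006941 A.
Step 6 — Convert to polar: |I| = 0.01342 A, ∠I = 31.1°.

I = 0.01342∠31.1° A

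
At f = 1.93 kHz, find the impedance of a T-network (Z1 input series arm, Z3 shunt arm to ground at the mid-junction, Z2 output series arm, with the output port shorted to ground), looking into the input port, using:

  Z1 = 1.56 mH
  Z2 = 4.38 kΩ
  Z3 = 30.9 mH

Step 1 — Angular frequency: ω = 2π·f = 2π·1930 = 1.213e+04 rad/s.
Step 2 — Component impedances:
  Z1: Z = jωL = j·1.213e+04·0.00156 = 0 + j18.92 Ω
  Z2: Z = R = 4380 Ω
  Z3: Z = jωL = j·1.213e+04·0.0309 = 0 + j374.7 Ω
Step 3 — With the output port shorted to ground, the output series arm Z2 runs from the junction to ground; the shunt arm Z3 also runs from the junction to ground. They appear in parallel: Z3 || Z2 = 31.82 + j372 Ω.
Step 4 — Series with input arm Z1: Z_in = Z1 + (Z3 || Z2) = 31.82 + j390.9 Ω = 392.2∠85.3° Ω.

Z = 31.82 + j390.9 Ω = 392.2∠85.3° Ω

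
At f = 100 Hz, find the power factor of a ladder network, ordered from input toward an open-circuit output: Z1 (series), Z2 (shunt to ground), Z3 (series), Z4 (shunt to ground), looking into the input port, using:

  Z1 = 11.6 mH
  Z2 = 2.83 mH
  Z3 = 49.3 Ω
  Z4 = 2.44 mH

Step 1 — Angular frequency: ω = 2π·f = 2π·100 = 628.3 rad/s.
Step 2 — Component impedances:
  Z1: Z = jωL = j·628.3·0.0116 = 0 + j7.288 Ω
  Z2: Z = jωL = j·628.3·0.00283 = 0 + j1.778 Ω
  Z3: Z = R = 49.3 Ω
  Z4: Z = jωL = j·628.3·0.00244 = 0 + j1.533 Ω
Step 3 — Ladder network (open output): work backward from the far end, alternating series and parallel combinations. Z_in = 0.06385 + j9.062 Ω = 9.063∠89.6° Ω.
Step 4 — Power factor: PF = cos(φ) = Re(Z)/|Z| = 0.06385/9.063 = 0.007045.
Step 5 — Type: Im(Z) = 9.062 ⇒ lagging (phase φ = 89.6°).

PF = 0.007045 (lagging, φ = 89.6°)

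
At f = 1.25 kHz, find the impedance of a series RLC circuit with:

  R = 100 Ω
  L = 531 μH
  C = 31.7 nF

Step 1 — Angular frequency: ω = 2π·f = 2π·1250 = 7854 rad/s.
Step 2 — Component impedances:
  R: Z = R = 100 Ω
  L: Z = jωL = j·7854·0.000531 = 0 + j4.17 Ω
  C: Z = 1/(jωC) = -j/(ω·C) = 0 - j4017 Ω
Step 3 — Series combination: Z_total = R + L + C = 100 - j4012 Ω = 4014∠-88.6° Ω.

Z = 100 - j4012 Ω = 4014∠-88.6° Ω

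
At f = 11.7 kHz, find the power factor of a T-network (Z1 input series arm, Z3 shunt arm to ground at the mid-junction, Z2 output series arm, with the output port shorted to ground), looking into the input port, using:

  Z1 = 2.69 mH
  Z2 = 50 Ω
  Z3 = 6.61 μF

Step 1 — Angular frequency: ω = 2π·f = 2π·1.17e+04 = 7.351e+04 rad/s.
Step 2 — Component impedances:
  Z1: Z = jωL = j·7.351e+04·0.00269 = 0 + j197.8 Ω
  Z2: Z = R = 50 Ω
  Z3: Z = 1/(jωC) = -j/(ω·C) = 0 - j2.058 Ω
Step 3 — With the output port shorted to ground, the output series arm Z2 runs from the junction to ground; the shunt arm Z3 also runs from the junction to ground. They appear in parallel: Z3 || Z2 = 0.08456 - j2.054 Ω.
Step 4 — Series with input arm Z1: Z_in = Z1 + (Z3 || Z2) = 0.08456 + j195.7 Ω = 195.7∠90.0° Ω.
Step 5 — Power factor: PF = cos(φ) = Re(Z)/|Z| = 0.08456/195.7 = 0.0004321.
Step 6 — Type: Im(Z) = 195.7 ⇒ lagging (phase φ = 90.0°).

PF = 0.0004321 (lagging, φ = 90.0°)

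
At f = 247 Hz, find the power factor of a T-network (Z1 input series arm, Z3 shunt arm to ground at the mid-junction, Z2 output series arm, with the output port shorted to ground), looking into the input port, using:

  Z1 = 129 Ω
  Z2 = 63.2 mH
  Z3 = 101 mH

Step 1 — Angular frequency: ω = 2π·f = 2π·247 = 1552 rad/s.
Step 2 — Component impedances:
  Z1: Z = R = 129 Ω
  Z2: Z = jωL = j·1552·0.0632 = 0 + j98.08 Ω
  Z3: Z = jωL = j·1552·0.101 = 0 + j156.7 Ω
Step 3 — With the output port shorted to ground, the output series arm Z2 runs from the junction to ground; the shunt arm Z3 also runs from the junction to ground. They appear in parallel: Z3 || Z2 = 0 + j60.33 Ω.
Step 4 — Series with input arm Z1: Z_in = Z1 + (Z3 || Z2) = 129 + j60.33 Ω = 142.4∠25.1° Ω.
Step 5 — Power factor: PF = cos(φ) = Re(Z)/|Z| = 129/142.41 = 0.9058.
Step 6 — Type: Im(Z) = 60.33 ⇒ lagging (phase φ = 25.1°).

PF = 0.9058 (lagging, φ = 25.1°)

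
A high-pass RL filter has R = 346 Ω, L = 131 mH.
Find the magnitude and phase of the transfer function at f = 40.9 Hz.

Step 1 — Angular frequency: ω = 2π·40.9 = 257 rad/s.
Step 2 — Transfer function: H(jω) = jωL/(R + jωL).
Step 3 — Numerator jωL = j·33.66; denominator R + jωL = 346 + j33.66.
Step 4 — H = 0.009378 + j0.09638.
Step 5 — Magnitude: |H| = 0.09684 (-20.3 dB); phase: φ = 84.4°.

|H| = 0.09684 (-20.3 dB), φ = 84.4°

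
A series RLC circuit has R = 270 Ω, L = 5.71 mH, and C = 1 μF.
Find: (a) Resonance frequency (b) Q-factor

Step 1 — Resonance condition Im(Z)=0 gives ω₀ = 1/√(LC).
Step 2 — ω₀ = 1/√(0.00571·1e-06) = 1.323e+04 rad/s.
Step 3 — f₀ = ω₀/(2π) = 2106 Hz.
Step 4 — Series Q: Q = ω₀L/R = 1.323e+04·0.00571/270 = 0.2799.

(a) f₀ = 2106 Hz  (b) Q = 0.2799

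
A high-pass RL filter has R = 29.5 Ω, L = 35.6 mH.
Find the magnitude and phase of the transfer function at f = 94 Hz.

Step 1 — Angular frequency: ω = 2π·94 = 590.6 rad/s.
Step 2 — Transfer function: H(jω) = jωL/(R + jωL).
Step 3 — Numerator jωL = j·21.03; denominator R + jωL = 29.5 + j21.03.
Step 4 — H = 0.3369 + j0.4726.
Step 5 — Magnitude: |H| = 0.5804 (-4.7 dB); phase: φ = 54.5°.

|H| = 0.5804 (-4.7 dB), φ = 54.5°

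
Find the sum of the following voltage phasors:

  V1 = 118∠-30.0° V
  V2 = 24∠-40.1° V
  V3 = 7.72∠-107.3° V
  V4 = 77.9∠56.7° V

Step 1 — Convert each phasor to rectangular form:
  V1 = 118·(cos(-30.0°) + j·sin(-30.0°)) = 102.2 - j59 V
  V2 = 24·(cos(-40.1°) + j·sin(-40.1°)) = 18.36 - j15.46 V
  V3 = 7.72·(cos(-107.3°) + j·sin(-107.3°)) = -2.296 - j7.371 V
  V4 = 77.9·(cos(56.7°) + j·sin(56.7°)) = 42.77 + j65.11 V
Step 2 — Sum components: V_total = 161 - j16.72 V.
Step 3 — Convert to polar: |V_total| = 161.9 V, ∠V_total = -5.9°.

V_total = 161.9∠-5.9° V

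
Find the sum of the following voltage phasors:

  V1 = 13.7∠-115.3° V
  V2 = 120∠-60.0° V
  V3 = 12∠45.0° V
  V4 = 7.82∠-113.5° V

Step 1 — Convert each phasor to rectangular form:
  V1 = 13.7·(cos(-115.3°) + j·sin(-115.3°)) = -5.855 - j12.39 V
  V2 = 120·(cos(-60.0°) + j·sin(-60.0°)) = 60 - j103.9 V
  V3 = 12·(cos(45.0°) + j·sin(45.0°)) = 8.485 + j8.485 V
  V4 = 7.82·(cos(-113.5°) + j·sin(-113.5°)) = -3.118 - j7.171 V
Step 2 — Sum components: V_total = 59.51 - j115 V.
Step 3 — Convert to polar: |V_total| = 129.5 V, ∠V_total = -62.6°.

V_total = 129.5∠-62.6° V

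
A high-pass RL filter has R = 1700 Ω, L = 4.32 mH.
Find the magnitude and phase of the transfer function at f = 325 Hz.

Step 1 — Angular frequency: ω = 2π·325 = 2042 rad/s.
Step 2 — Transfer function: H(jω) = jωL/(R + jωL).
Step 3 — Numerator jωL = j·8.822; denominator R + jωL = 1700 + j8.822.
Step 4 — H = 2.693e-05 + j0.005189.
Step 5 — Magnitude: |H| = 0.005189 (-45.7 dB); phase: φ = 89.7°.

|H| = 0.005189 (-45.7 dB), φ = 89.7°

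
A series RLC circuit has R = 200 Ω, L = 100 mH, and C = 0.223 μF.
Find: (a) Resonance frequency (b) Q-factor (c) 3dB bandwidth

Step 1 — Resonance: ω₀ = 1/√(LC) = 1/√(0.1·2.23e-07) = 6696 rad/s.
Step 2 — f₀ = ω₀/(2π) = 1066 Hz.
Step 3 — Series Q: Q = ω₀L/R = 6696·0.1/200 = 3.348.
Step 4 — Bandwidth: Δω = ω₀/Q = 2000 rad/s; BW = Δω/(2π) = 318.3 Hz.

(a) f₀ = 1066 Hz  (b) Q = 3.348  (c) BW = 318.3 Hz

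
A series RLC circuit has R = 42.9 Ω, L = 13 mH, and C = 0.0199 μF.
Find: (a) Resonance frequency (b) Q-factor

Step 1 — Resonance condition Im(Z)=0 gives ω₀ = 1/√(LC).
Step 2 — ω₀ = 1/√(0.013·1.99e-08) = 6.217e+04 rad/s.
Step 3 — f₀ = ω₀/(2π) = 9895 Hz.
Step 4 — Series Q: Q = ω₀L/R = 6.217e+04·0.013/42.9 = 18.84.

(a) f₀ = 9895 Hz  (b) Q = 18.84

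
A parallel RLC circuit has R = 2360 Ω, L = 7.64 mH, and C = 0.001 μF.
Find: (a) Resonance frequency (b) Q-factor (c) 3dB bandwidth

Step 1 — Resonance: ω₀ = 1/√(LC) = 1/√(0.00764·1e-09) = 3.618e+05 rad/s.
Step 2 — f₀ = ω₀/(2π) = 5.758e+04 Hz.
Step 3 — Parallel Q: Q = R/(ω₀L) = 2360/(3.618e+05·0.00764) = 0.8538.
Step 4 — Bandwidth: Δω = ω₀/Q = 4.237e+05 rad/s; BW = Δω/(2π) = 6.744e+04 Hz.

(a) f₀ = 5.758e+04 Hz  (b) Q = 0.8538  (c) BW = 6.744e+04 Hz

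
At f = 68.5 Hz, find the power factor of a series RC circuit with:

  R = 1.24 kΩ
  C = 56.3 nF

Step 1 — Angular frequency: ω = 2π·f = 2π·68.5 = 430.4 rad/s.
Step 2 — Component impedances:
  R: Z = R = 1240 Ω
  C: Z = 1/(jωC) = -j/(ω·C) = 0 - j4.127e+04 Ω
Step 3 — Series combination: Z_total = R + C = 1240 - j4.127e+04 Ω = 4.129e+04∠-88.3° Ω.
Step 4 — Power factor: PF = cos(φ) = Re(Z)/|Z| = 1240/4.129e+04 = 0.03003.
Step 5 — Type: Im(Z) = -4.127e+04 ⇒ leading (phase φ = -88.3°).

PF = 0.03003 (leading, φ = -88.3°)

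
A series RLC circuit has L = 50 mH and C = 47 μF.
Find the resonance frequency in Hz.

Step 1 — Resonance condition Im(Z)=0 gives ω₀ = 1/√(LC).
Step 2 — ω₀ = 1/√(0.05·4.7e-05) = 652.3 rad/s.
Step 3 — f₀ = ω₀/(2π) = 103.8 Hz.

f₀ = 103.8 Hz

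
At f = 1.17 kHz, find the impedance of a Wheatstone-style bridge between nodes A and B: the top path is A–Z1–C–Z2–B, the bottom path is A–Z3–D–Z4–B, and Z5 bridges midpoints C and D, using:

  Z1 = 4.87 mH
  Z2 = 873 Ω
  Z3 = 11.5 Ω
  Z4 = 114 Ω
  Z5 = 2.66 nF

Step 1 — Angular frequency: ω = 2π·f = 2π·1170 = 7351 rad/s.
Step 2 — Component impedances:
  Z1: Z = jωL = j·7351·0.00487 = 0 + j35.8 Ω
  Z2: Z = R = 873 Ω
  Z3: Z = R = 11.5 Ω
  Z4: Z = R = 114 Ω
  Z5: Z = 1/(jωC) = -j/(ω·C) = 0 - j5.114e+04 Ω
Step 3 — Bridge requires nodal analysis (the Z5 bridge couples midpoints C and D, so the two paths cannot be reduced to a simple series/parallel combination). Setting node B to ground and injecting 1 A at node A, the 3-node admittance system at A, C, D solves to V_A = Z_AB = 109.7 + j0.5633 Ω = 109.7∠0.3° Ω.

Z = 109.7 + j0.5633 Ω = 109.7∠0.3° Ω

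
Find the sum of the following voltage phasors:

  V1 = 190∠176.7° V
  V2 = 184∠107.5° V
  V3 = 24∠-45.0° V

Step 1 — Convert each phasor to rectangular form:
  V1 = 190·(cos(176.7°) + j·sin(176.7°)) = -189.7 + j10.94 V
  V2 = 184·(cos(107.5°) + j·sin(107.5°)) = -55.33 + j175.5 V
  V3 = 24·(cos(-45.0°) + j·sin(-45.0°)) = 16.97 - j16.97 V
Step 2 — Sum components: V_total = -228 + j169.5 V.
Step 3 — Convert to polar: |V_total| = 284.1 V, ∠V_total = 143.4°.

V_total = 284.1∠143.4° V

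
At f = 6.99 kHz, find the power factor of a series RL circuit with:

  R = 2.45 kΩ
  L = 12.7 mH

Step 1 — Angular frequency: ω = 2π·f = 2π·6990 = 4.392e+04 rad/s.
Step 2 — Component impedances:
  R: Z = R = 2450 Ω
  L: Z = jωL = j·4.392e+04·0.0127 = 0 + j557.8 Ω
Step 3 — Series combination: Z_total = R + L = 2450 + j557.8 Ω = 2513∠12.8° Ω.
Step 4 — Power factor: PF = cos(φ) = Re(Z)/|Z| = 2450/2512.69 = 0.9751.
Step 5 — Type: Im(Z) = 557.8 ⇒ lagging (phase φ = 12.8°).

PF = 0.9751 (lagging, φ = 12.8°)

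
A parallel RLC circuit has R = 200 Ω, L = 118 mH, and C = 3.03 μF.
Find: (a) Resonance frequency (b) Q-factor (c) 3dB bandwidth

Step 1 — Resonance: ω₀ = 1/√(LC) = 1/√(0.118·3.03e-06) = 1672 rad/s.
Step 2 — f₀ = ω₀/(2π) = 266.2 Hz.
Step 3 — Parallel Q: Q = R/(ω₀L) = 200/(1672·0.118) = 1.013.
Step 4 — Bandwidth: Δω = ω₀/Q = 1650 rad/s; BW = Δω/(2π) = 262.6 Hz.

(a) f₀ = 266.2 Hz  (b) Q = 1.013  (c) BW = 262.6 Hz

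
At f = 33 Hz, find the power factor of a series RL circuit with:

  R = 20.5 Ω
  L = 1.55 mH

Step 1 — Angular frequency: ω = 2π·f = 2π·33 = 207.3 rad/s.
Step 2 — Component impedances:
  R: Z = R = 20.5 Ω
  L: Z = jωL = j·207.3·0.00155 = 0 + j0.3214 Ω
Step 3 — Series combination: Z_total = R + L = 20.5 + j0.3214 Ω = 20.5∠0.9° Ω.
Step 4 — Power factor: PF = cos(φ) = Re(Z)/|Z| = 20.5/20.503 = 0.9999.
Step 5 — Type: Im(Z) = 0.3214 ⇒ lagging (phase φ = 0.9°).

PF = 0.9999 (lagging, φ = 0.9°)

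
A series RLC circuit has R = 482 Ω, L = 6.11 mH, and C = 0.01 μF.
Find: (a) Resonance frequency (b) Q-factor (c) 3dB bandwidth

Step 1 — Resonance condition Im(Z)=0 gives ω₀ = 1/√(LC).
Step 2 — ω₀ = 1/√(0.00611·1e-08) = 1.279e+05 rad/s.
Step 3 — f₀ = ω₀/(2π) = 2.036e+04 Hz.
Step 4 — Series Q: Q = ω₀L/R = 1.279e+05·0.00611/482 = 1.622.
Step 5 — 3dB bandwidth: Δω = ω₀/Q = 7.889e+04 rad/s; BW = Δω/(2π) = 1.256e+04 Hz.

(a) f₀ = 2.036e+04 Hz  (b) Q = 1.622  (c) BW = 1.256e+04 Hz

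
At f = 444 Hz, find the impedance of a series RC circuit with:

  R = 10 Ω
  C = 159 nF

Step 1 — Angular frequency: ω = 2π·f = 2π·444 = 2790 rad/s.
Step 2 — Component impedances:
  R: Z = R = 10 Ω
  C: Z = 1/(jωC) = -j/(ω·C) = 0 - j2254 Ω
Step 3 — Series combination: Z_total = R + C = 10 - j2254 Ω = 2254∠-89.7° Ω.

Z = 10 - j2254 Ω = 2254∠-89.7° Ω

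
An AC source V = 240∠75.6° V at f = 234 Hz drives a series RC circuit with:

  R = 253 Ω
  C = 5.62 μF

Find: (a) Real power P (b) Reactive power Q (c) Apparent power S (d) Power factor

Step 1 — Angular frequency: ω = 2π·f = 2π·234 = 1470 rad/s.
Step 2 — Component impedances:
  R: Z = R = 253 Ω
  C: Z = 1/(jωC) = -j/(ω·C) = 0 - j121 Ω
Step 3 — Series combination: Z_total = R + C = 253 - j121 Ω = 280.5∠-25.6° Ω.
Step 4 — Source phasor: V = 240∠75.6° V = 59.69 + j232.5 V.
Step 5 — Current: I = V / Z = -0.1657 + j0.8396 A = 0.8557∠101.2° A.
Step 6 — Complex power: S = V·I* = 185.3 - j88.63 VA.
Step 7 — Real power: P = Re(S) = 185.3 W.
Step 8 — Reactive power: Q = Im(S) = -88.63 VAR.
Step 9 — Apparent power: |S| = 205.4 VA.
Step 10 — Power factor: PF = P/|S| = 0.9021 (leading).

(a) P = 185.3 W  (b) Q = -88.63 VAR  (c) S = 205.4 VA  (d) PF = 0.9021 (leading)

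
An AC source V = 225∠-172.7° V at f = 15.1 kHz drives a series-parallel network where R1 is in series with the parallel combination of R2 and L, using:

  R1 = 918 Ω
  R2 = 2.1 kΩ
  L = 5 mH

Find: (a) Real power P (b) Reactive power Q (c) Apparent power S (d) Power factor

Step 1 — Angular frequency: ω = 2π·f = 2π·1.51e+04 = 9.488e+04 rad/s.
Step 2 — Component impedances:
  R1: Z = R = 918 Ω
  R2: Z = R = 2100 Ω
  L: Z = jωL = j·9.488e+04·0.005 = 0 + j474.4 Ω
Step 3 — Parallel branch: R2 || L = 1/(1/R2 + 1/L) = 102 + j451.3 Ω.
Step 4 — Series with R1: Z_total = R1 + (R2 || L) = 1020 + j451.3 Ω = 1115∠23.9° Ω.
Step 5 — Source phasor: V = 225∠-172.7° V = -223.2 - j28.59 V.
Step 6 — Current: I = V / Z = -0.1934 + j0.05753 A = 0.2017∠163.4° A.
Step 7 — Complex power: S = V·I* = 41.51 + j18.37 VA.
Step 8 — Real power: P = Re(S) = 41.51 W.
Step 9 — Reactive power: Q = Im(S) = 18.37 VAR.
Step 10 — Apparent power: |S| = 45.39 VA.
Step 11 — Power factor: PF = P/|S| = 0.9145 (lagging).

(a) P = 41.51 W  (b) Q = 18.37 VAR  (c) S = 45.39 VA  (d) PF = 0.9145 (lagging)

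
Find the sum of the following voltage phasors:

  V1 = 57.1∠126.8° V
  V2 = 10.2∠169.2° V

Step 1 — Convert each phasor to rectangular form:
  V1 = 57.1·(cos(126.8°) + j·sin(126.8°)) = -34.2 + j45.72 V
  V2 = 10.2·(cos(169.2°) + j·sin(169.2°)) = -10.02 + j1.911 V
Step 2 — Sum components: V_total = -44.22 + j47.63 V.
Step 3 — Convert to polar: |V_total| = 65 V, ∠V_total = 132.9°.

V_total = 65∠132.9° V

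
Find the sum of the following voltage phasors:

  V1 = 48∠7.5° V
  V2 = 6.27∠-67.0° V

Step 1 — Convert each phasor to rectangular form:
  V1 = 48·(cos(7.5°) + j·sin(7.5°)) = 47.59 + j6.265 V
  V2 = 6.27·(cos(-67.0°) + j·sin(-67.0°)) = 2.45 - j5.772 V
Step 2 — Sum components: V_total = 50.04 + j0.4937 V.
Step 3 — Convert to polar: |V_total| = 50.04 V, ∠V_total = 0.6°.

V_total = 50.04∠0.6° V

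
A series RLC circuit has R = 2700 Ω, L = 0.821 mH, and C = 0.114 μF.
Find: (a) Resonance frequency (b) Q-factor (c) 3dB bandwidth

Step 1 — Resonance condition Im(Z)=0 gives ω₀ = 1/√(LC).
Step 2 — ω₀ = 1/√(0.000821·1.14e-07) = 1.034e+05 rad/s.
Step 3 — f₀ = ω₀/(2π) = 1.645e+04 Hz.
Step 4 — Series Q: Q = ω₀L/R = 1.034e+05·0.000821/2700 = 0.03143.
Step 5 — 3dB bandwidth: Δω = ω₀/Q = 3.289e+06 rad/s; BW = Δω/(2π) = 5.234e+05 Hz.

(a) f₀ = 1.645e+04 Hz  (b) Q = 0.03143  (c) BW = 5.234e+05 Hz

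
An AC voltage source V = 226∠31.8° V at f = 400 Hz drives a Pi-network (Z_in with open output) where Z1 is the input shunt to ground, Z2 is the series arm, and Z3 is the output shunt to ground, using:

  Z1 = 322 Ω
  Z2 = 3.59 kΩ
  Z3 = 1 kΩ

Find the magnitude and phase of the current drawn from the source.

Step 1 — Angular frequency: ω = 2π·f = 2π·400 = 2513 rad/s.
Step 2 — Component impedances:
  Z1: Z = R = 322 Ω
  Z2: Z = R = 3590 Ω
  Z3: Z = R = 1000 Ω
Step 3 — With open output, the series arm Z2 and the output shunt Z3 appear in series to ground: Z2 + Z3 = 4590 Ω.
Step 4 — Parallel with input shunt Z1: Z_in = Z1 || (Z2 + Z3) = 300.9 Ω = 300.9∠0.0° Ω.
Step 5 — Source phasor: V = 226∠31.8° V = 192.1 + j119.1 V.
Step 6 — Ohm's law: I = V / Z_total = (192.1 + j119.1) / (300.9) = 0.6384 + j0.3958 A.
Step 7 — Convert to polar: |I| = 0.7511 A, ∠I = 31.8°.

I = 0.7511∠31.8° A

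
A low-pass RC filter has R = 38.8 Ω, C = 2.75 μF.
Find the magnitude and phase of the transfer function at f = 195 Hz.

Step 1 — Angular frequency: ω = 2π·195 = 1225 rad/s.
Step 2 — Transfer function: H(jω) = 1/(1 + jωRC).
Step 3 — Denominator: 1 + jωRC = 1 + j·1225·38.8·2.75e-06 = 1 + j0.1307.
Step 4 — H = 0.9832 - j0.1285.
Step 5 — Magnitude: |H| = 0.9916 (-0.1 dB); phase: φ = -7.4°.

|H| = 0.9916 (-0.1 dB), φ = -7.4°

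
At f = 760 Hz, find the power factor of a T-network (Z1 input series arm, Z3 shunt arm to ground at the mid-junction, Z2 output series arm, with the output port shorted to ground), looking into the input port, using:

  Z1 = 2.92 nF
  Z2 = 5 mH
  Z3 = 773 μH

Step 1 — Angular frequency: ω = 2π·f = 2π·760 = 4775 rad/s.
Step 2 — Component impedances:
  Z1: Z = 1/(jωC) = -j/(ω·C) = 0 - j7.172e+04 Ω
  Z2: Z = jωL = j·4775·0.005 = 0 + j23.88 Ω
  Z3: Z = jωL = j·4775·0.000773 = 0 + j3.691 Ω
Step 3 — With the output port shorted to ground, the output series arm Z2 runs from the junction to ground; the shunt arm Z3 also runs from the junction to ground. They appear in parallel: Z3 || Z2 = 0 + j3.197 Ω.
Step 4 — Series with input arm Z1: Z_in = Z1 + (Z3 || Z2) = 0 - j7.171e+04 Ω = 7.171e+04∠-90.0° Ω.
Step 5 — Power factor: PF = cos(φ) = Re(Z)/|Z| = 0/7.171e+04 = 0.
Step 6 — Type: Im(Z) = -7.171e+04 ⇒ leading (phase φ = -90.0°).

PF = 0 (leading, φ = -90.0°)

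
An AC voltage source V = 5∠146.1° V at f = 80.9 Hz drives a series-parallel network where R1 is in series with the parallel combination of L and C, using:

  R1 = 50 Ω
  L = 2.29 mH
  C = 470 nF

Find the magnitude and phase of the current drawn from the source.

Step 1 — Angular frequency: ω = 2π·f = 2π·80.9 = 508.3 rad/s.
Step 2 — Component impedances:
  R1: Z = R = 50 Ω
  L: Z = jωL = j·508.3·0.00229 = 0 + j1.164 Ω
  C: Z = 1/(jωC) = -j/(ω·C) = 0 - j4186 Ω
Step 3 — Parallel branch: L || C = 1/(1/L + 1/C) = 0 + j1.164 Ω.
Step 4 — Series with R1: Z_total = R1 + (L || C) = 50 + j1.164 Ω = 50.01∠1.3° Ω.
Step 5 — Source phasor: V = 5∠146.1° V = -4.15 + j2.789 V.
Step 6 — Ohm's law: I = V / Z_total = (-4.15 + j2.789) / (50 + j1.164) = -0.08166 + j0.05768 A.
Step 7 — Convert to polar: |I| = 0.09997 A, ∠I = 144.8°.

I = 0.09997∠144.8° A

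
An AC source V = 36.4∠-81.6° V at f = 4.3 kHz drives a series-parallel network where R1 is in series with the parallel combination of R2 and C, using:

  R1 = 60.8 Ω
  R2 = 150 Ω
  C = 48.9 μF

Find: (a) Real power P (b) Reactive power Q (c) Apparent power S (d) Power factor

Step 1 — Angular frequency: ω = 2π·f = 2π·4300 = 2.702e+04 rad/s.
Step 2 — Component impedances:
  R1: Z = R = 60.8 Ω
  R2: Z = R = 150 Ω
  C: Z = 1/(jωC) = -j/(ω·C) = 0 - j0.7569 Ω
Step 3 — Parallel branch: R2 || C = 1/(1/R2 + 1/C) = 0.003819 - j0.7569 Ω.
Step 4 — Series with R1: Z_total = R1 + (R2 || C) = 60.8 - j0.7569 Ω = 60.81∠-0.7° Ω.
Step 5 — Source phasor: V = 36.4∠-81.6° V = 5.317 - j36.01 V.
Step 6 — Current: I = V / Z = 0.09481 - j0.591 A = 0.5986∠-80.9° A.
Step 7 — Complex power: S = V·I* = 21.79 - j0.2712 VA.
Step 8 — Real power: P = Re(S) = 21.79 W.
Step 9 — Reactive power: Q = Im(S) = -0.2712 VAR.
Step 10 — Apparent power: |S| = 21.79 VA.
Step 11 — Power factor: PF = P/|S| = 0.9999 (leading).

(a) P = 21.79 W  (b) Q = -0.2712 VAR  (c) S = 21.79 VA  (d) PF = 0.9999 (leading)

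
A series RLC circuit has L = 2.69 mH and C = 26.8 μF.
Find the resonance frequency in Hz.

Step 1 — Resonance condition Im(Z)=0 gives ω₀ = 1/√(LC).
Step 2 — ω₀ = 1/√(0.00269·2.68e-05) = 3724 rad/s.
Step 3 — f₀ = ω₀/(2π) = 592.8 Hz.

f₀ = 592.8 Hz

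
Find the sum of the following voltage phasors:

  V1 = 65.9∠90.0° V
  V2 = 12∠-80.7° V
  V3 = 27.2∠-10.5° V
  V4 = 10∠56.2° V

Step 1 — Convert each phasor to rectangular form:
  V1 = 65.9·(cos(90.0°) + j·sin(90.0°)) = 0 + j65.9 V
  V2 = 12·(cos(-80.7°) + j·sin(-80.7°)) = 1.939 - j11.84 V
  V3 = 27.2·(cos(-10.5°) + j·sin(-10.5°)) = 26.74 - j4.957 V
  V4 = 10·(cos(56.2°) + j·sin(56.2°)) = 5.563 + j8.31 V
Step 2 — Sum components: V_total = 34.25 + j57.41 V.
Step 3 — Convert to polar: |V_total| = 66.85 V, ∠V_total = 59.2°.

V_total = 66.85∠59.2° V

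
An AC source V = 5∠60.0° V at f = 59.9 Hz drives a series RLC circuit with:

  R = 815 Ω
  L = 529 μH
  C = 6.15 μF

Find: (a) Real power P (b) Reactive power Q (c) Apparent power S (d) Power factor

Step 1 — Angular frequency: ω = 2π·f = 2π·59.9 = 376.4 rad/s.
Step 2 — Component impedances:
  R: Z = R = 815 Ω
  L: Z = jωL = j·376.4·0.000529 = 0 + j0.1991 Ω
  C: Z = 1/(jωC) = -j/(ω·C) = 0 - j432 Ω
Step 3 — Series combination: Z_total = R + L + C = 815 - j431.8 Ω = 922.3∠-27.9° Ω.
Step 4 — Source phasor: V = 5∠60.0° V = 2.5 + j4.33 V.
Step 5 — Current: I = V / Z = 0.000197 + j0.005417 A = 0.005421∠87.9° A.
Step 6 — Complex power: S = V·I* = 0.02395 - j0.01269 VA.
Step 7 — Real power: P = Re(S) = 0.02395 W.
Step 8 — Reactive power: Q = Im(S) = -0.01269 VAR.
Step 9 — Apparent power: |S| = 0.02711 VA.
Step 10 — Power factor: PF = P/|S| = 0.8836 (leading).

(a) P = 0.02395 W  (b) Q = -0.01269 VAR  (c) S = 0.02711 VA  (d) PF = 0.8836 (leading)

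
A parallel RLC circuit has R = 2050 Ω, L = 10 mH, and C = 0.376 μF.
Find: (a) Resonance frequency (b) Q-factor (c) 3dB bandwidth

Step 1 — Resonance: ω₀ = 1/√(LC) = 1/√(0.01·3.76e-07) = 1.631e+04 rad/s.
Step 2 — f₀ = ω₀/(2π) = 2596 Hz.
Step 3 — Parallel Q: Q = R/(ω₀L) = 2050/(1.631e+04·0.01) = 12.57.
Step 4 — Bandwidth: Δω = ω₀/Q = 1297 rad/s; BW = Δω/(2π) = 206.5 Hz.

(a) f₀ = 2596 Hz  (b) Q = 12.57  (c) BW = 206.5 Hz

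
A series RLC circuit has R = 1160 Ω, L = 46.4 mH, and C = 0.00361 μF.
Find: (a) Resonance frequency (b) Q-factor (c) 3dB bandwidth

Step 1 — Resonance: ω₀ = 1/√(LC) = 1/√(0.0464·3.61e-09) = 7.727e+04 rad/s.
Step 2 — f₀ = ω₀/(2π) = 1.23e+04 Hz.
Step 3 — Series Q: Q = ω₀L/R = 7.727e+04·0.0464/1160 = 3.091.
Step 4 — Bandwidth: Δω = ω₀/Q = 2.5e+04 rad/s; BW = Δω/(2π) = 3979 Hz.

(a) f₀ = 1.23e+04 Hz  (b) Q = 3.091  (c) BW = 3979 Hz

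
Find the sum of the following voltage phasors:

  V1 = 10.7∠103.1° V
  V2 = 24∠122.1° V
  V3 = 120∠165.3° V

Step 1 — Convert each phasor to rectangular form:
  V1 = 10.7·(cos(103.1°) + j·sin(103.1°)) = -2.425 + j10.42 V
  V2 = 24·(cos(122.1°) + j·sin(122.1°)) = -12.75 + j20.33 V
  V3 = 120·(cos(165.3°) + j·sin(165.3°)) = -116.1 + j30.45 V
Step 2 — Sum components: V_total = -131.3 + j61.2 V.
Step 3 — Convert to polar: |V_total| = 144.8 V, ∠V_total = 155.0°.

V_total = 144.8∠155.0° V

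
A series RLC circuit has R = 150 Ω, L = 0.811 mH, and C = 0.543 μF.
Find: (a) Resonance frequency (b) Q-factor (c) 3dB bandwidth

Step 1 — Resonance: ω₀ = 1/√(LC) = 1/√(0.000811·5.43e-07) = 4.765e+04 rad/s.
Step 2 — f₀ = ω₀/(2π) = 7584 Hz.
Step 3 — Series Q: Q = ω₀L/R = 4.765e+04·0.000811/150 = 0.2576.
Step 4 — Bandwidth: Δω = ω₀/Q = 1.85e+05 rad/s; BW = Δω/(2π) = 2.944e+04 Hz.

(a) f₀ = 7584 Hz  (b) Q = 0.2576  (c) BW = 2.944e+04 Hz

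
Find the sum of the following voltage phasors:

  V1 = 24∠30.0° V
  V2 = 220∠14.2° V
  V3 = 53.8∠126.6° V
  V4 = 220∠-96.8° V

Step 1 — Convert each phasor to rectangular form:
  V1 = 24·(cos(30.0°) + j·sin(30.0°)) = 20.78 + j12 V
  V2 = 220·(cos(14.2°) + j·sin(14.2°)) = 213.3 + j53.97 V
  V3 = 53.8·(cos(126.6°) + j·sin(126.6°)) = -32.08 + j43.19 V
  V4 = 220·(cos(-96.8°) + j·sin(-96.8°)) = -26.05 - j218.5 V
Step 2 — Sum components: V_total = 175.9 - j109.3 V.
Step 3 — Convert to polar: |V_total| = 207.1 V, ∠V_total = -31.8°.

V_total = 207.1∠-31.8° V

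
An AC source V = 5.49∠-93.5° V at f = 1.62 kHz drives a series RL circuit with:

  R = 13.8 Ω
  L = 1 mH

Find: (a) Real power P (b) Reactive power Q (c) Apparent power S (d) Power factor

Step 1 — Angular frequency: ω = 2π·f = 2π·1620 = 1.018e+04 rad/s.
Step 2 — Component impedances:
  R: Z = R = 13.8 Ω
  L: Z = jωL = j·1.018e+04·0.001 = 0 + j10.18 Ω
Step 3 — Series combination: Z_total = R + L = 13.8 + j10.18 Ω = 17.15∠36.4° Ω.
Step 4 — Source phasor: V = 5.49∠-93.5° V = -0.3352 - j5.48 V.
Step 5 — Current: I = V / Z = -0.2054 - j0.2456 A = 0.3202∠-129.9° A.
Step 6 — Complex power: S = V·I* = 1.415 + j1.043 VA.
Step 7 — Real power: P = Re(S) = 1.415 W.
Step 8 — Reactive power: Q = Im(S) = 1.043 VAR.
Step 9 — Apparent power: |S| = 1.758 VA.
Step 10 — Power factor: PF = P/|S| = 0.8048 (lagging).

(a) P = 1.415 W  (b) Q = 1.043 VAR  (c) S = 1.758 VA  (d) PF = 0.8048 (lagging)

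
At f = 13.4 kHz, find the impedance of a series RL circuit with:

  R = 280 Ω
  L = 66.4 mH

Step 1 — Angular frequency: ω = 2π·f = 2π·1.34e+04 = 8.419e+04 rad/s.
Step 2 — Component impedances:
  R: Z = R = 280 Ω
  L: Z = jωL = j·8.419e+04·0.0664 = 0 + j5591 Ω
Step 3 — Series combination: Z_total = R + L = 280 + j5591 Ω = 5598∠87.1° Ω.

Z = 280 + j5591 Ω = 5598∠87.1° Ω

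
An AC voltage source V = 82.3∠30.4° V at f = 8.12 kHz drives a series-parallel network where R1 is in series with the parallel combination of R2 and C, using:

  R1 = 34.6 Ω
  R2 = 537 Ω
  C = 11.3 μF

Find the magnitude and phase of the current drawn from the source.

Step 1 — Angular frequency: ω = 2π·f = 2π·8120 = 5.102e+04 rad/s.
Step 2 — Component impedances:
  R1: Z = R = 34.6 Ω
  R2: Z = R = 537 Ω
  C: Z = 1/(jωC) = -j/(ω·C) = 0 - j1.735 Ω
Step 3 — Parallel branch: R2 || C = 1/(1/R2 + 1/C) = 0.005603 - j1.735 Ω.
Step 4 — Series with R1: Z_total = R1 + (R2 || C) = 34.61 - j1.735 Ω = 34.65∠-2.9° Ω.
Step 5 — Source phasor: V = 82.3∠30.4° V = 70.98 + j41.65 V.
Step 6 — Ohm's law: I = V / Z_total = (70.98 + j41.65) / (34.61 - j1.735) = 1.986 + j1.303 A.
Step 7 — Convert to polar: |I| = 2.375 A, ∠I = 33.3°.

I = 2.375∠33.3° A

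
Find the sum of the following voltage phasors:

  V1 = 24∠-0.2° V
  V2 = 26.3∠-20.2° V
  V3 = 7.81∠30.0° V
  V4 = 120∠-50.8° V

Step 1 — Convert each phasor to rectangular form:
  V1 = 24·(cos(-0.2°) + j·sin(-0.2°)) = 24 - j0.08378 V
  V2 = 26.3·(cos(-20.2°) + j·sin(-20.2°)) = 24.68 - j9.081 V
  V3 = 7.81·(cos(30.0°) + j·sin(30.0°)) = 6.764 + j3.905 V
  V4 = 120·(cos(-50.8°) + j·sin(-50.8°)) = 75.84 - j92.99 V
Step 2 — Sum components: V_total = 131.3 - j98.25 V.
Step 3 — Convert to polar: |V_total| = 164 V, ∠V_total = -36.8°.

V_total = 164∠-36.8° V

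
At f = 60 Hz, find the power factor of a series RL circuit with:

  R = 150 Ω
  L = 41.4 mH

Step 1 — Angular frequency: ω = 2π·f = 2π·60 = 377 rad/s.
Step 2 — Component impedances:
  R: Z = R = 150 Ω
  L: Z = jωL = j·377·0.0414 = 0 + j15.61 Ω
Step 3 — Series combination: Z_total = R + L = 150 + j15.61 Ω = 150.8∠5.9° Ω.
Step 4 — Power factor: PF = cos(φ) = Re(Z)/|Z| = 150/150.81 = 0.9946.
Step 5 — Type: Im(Z) = 15.61 ⇒ lagging (phase φ = 5.9°).

PF = 0.9946 (lagging, φ = 5.9°)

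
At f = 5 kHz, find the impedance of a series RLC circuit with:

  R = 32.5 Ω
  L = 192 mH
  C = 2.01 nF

Step 1 — Angular frequency: ω = 2π·f = 2π·5000 = 3.142e+04 rad/s.
Step 2 — Component impedances:
  R: Z = R = 32.5 Ω
  L: Z = jωL = j·3.142e+04·0.192 = 0 + j6032 Ω
  C: Z = 1/(jωC) = -j/(ω·C) = 0 - j1.584e+04 Ω
Step 3 — Series combination: Z_total = R + L + C = 32.5 - j9804 Ω = 9805∠-89.8° Ω.

Z = 32.5 - j9804 Ω = 9805∠-89.8° Ω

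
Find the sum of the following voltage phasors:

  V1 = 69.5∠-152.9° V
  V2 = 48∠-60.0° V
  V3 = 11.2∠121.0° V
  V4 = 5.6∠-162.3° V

Step 1 — Convert each phasor to rectangular form:
  V1 = 69.5·(cos(-152.9°) + j·sin(-152.9°)) = -61.87 - j31.66 V
  V2 = 48·(cos(-60.0°) + j·sin(-60.0°)) = 24 - j41.57 V
  V3 = 11.2·(cos(121.0°) + j·sin(121.0°)) = -5.768 + j9.6 V
  V4 = 5.6·(cos(-162.3°) + j·sin(-162.3°)) = -5.335 - j1.703 V
Step 2 — Sum components: V_total = -48.97 - j65.33 V.
Step 3 — Convert to polar: |V_total| = 81.65 V, ∠V_total = -126.9°.

V_total = 81.65∠-126.9° V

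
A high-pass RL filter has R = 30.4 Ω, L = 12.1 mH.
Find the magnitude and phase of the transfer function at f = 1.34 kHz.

Step 1 — Angular frequency: ω = 2π·1340 = 8419 rad/s.
Step 2 — Transfer function: H(jω) = jωL/(R + jωL).
Step 3 — Numerator jωL = j·101.9; denominator R + jωL = 30.4 + j101.9.
Step 4 — H = 0.9182 + j0.274.
Step 5 — Magnitude: |H| = 0.9582 (-0.4 dB); phase: φ = 16.6°.

|H| = 0.9582 (-0.4 dB), φ = 16.6°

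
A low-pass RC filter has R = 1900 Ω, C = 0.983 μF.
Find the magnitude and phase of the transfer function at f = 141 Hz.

Step 1 — Angular frequency: ω = 2π·141 = 885.9 rad/s.
Step 2 — Transfer function: H(jω) = 1/(1 + jωRC).
Step 3 — Denominator: 1 + jωRC = 1 + j·885.9·1900·9.83e-07 = 1 + j1.655.
Step 4 — H = 0.2675 - j0.4427.
Step 5 — Magnitude: |H| = 0.5172 (-5.7 dB); phase: φ = -58.9°.

|H| = 0.5172 (-5.7 dB), φ = -58.9°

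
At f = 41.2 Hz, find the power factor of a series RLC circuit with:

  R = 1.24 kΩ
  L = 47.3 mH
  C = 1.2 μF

Step 1 — Angular frequency: ω = 2π·f = 2π·41.2 = 258.9 rad/s.
Step 2 — Component impedances:
  R: Z = R = 1240 Ω
  L: Z = jωL = j·258.9·0.0473 = 0 + j12.24 Ω
  C: Z = 1/(jωC) = -j/(ω·C) = 0 - j3219 Ω
Step 3 — Series combination: Z_total = R + L + C = 1240 - j3207 Ω = 3438∠-68.9° Ω.
Step 4 — Power factor: PF = cos(φ) = Re(Z)/|Z| = 1240/3438.3 = 0.3606.
Step 5 — Type: Im(Z) = -3207 ⇒ leading (phase φ = -68.9°).

PF = 0.3606 (leading, φ = -68.9°)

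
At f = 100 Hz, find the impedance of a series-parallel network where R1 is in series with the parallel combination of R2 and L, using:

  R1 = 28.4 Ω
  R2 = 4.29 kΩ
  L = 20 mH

Step 1 — Angular frequency: ω = 2π·f = 2π·100 = 628.3 rad/s.
Step 2 — Component impedances:
  R1: Z = R = 28.4 Ω
  R2: Z = R = 4290 Ω
  L: Z = jωL = j·628.3·0.02 = 0 + j12.57 Ω
Step 3 — Parallel branch: R2 || L = 1/(1/R2 + 1/L) = 0.03681 + j12.57 Ω.
Step 4 — Series with R1: Z_total = R1 + (R2 || L) = 28.44 + j12.57 Ω = 31.09∠23.8° Ω.

Z = 28.44 + j12.57 Ω = 31.09∠23.8° Ω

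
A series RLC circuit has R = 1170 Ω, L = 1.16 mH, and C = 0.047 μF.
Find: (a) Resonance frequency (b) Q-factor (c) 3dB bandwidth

Step 1 — Resonance: ω₀ = 1/√(LC) = 1/√(0.00116·4.7e-08) = 1.354e+05 rad/s.
Step 2 — f₀ = ω₀/(2π) = 2.155e+04 Hz.
Step 3 — Series Q: Q = ω₀L/R = 1.354e+05·0.00116/1170 = 0.1343.
Step 4 — Bandwidth: Δω = ω₀/Q = 1.009e+06 rad/s; BW = Δω/(2π) = 1.605e+05 Hz.

(a) f₀ = 2.155e+04 Hz  (b) Q = 0.1343  (c) BW = 1.605e+05 Hz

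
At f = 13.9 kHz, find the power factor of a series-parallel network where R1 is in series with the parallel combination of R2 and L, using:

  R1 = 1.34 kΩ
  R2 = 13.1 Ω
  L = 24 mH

Step 1 — Angular frequency: ω = 2π·f = 2π·1.39e+04 = 8.734e+04 rad/s.
Step 2 — Component impedances:
  R1: Z = R = 1340 Ω
  R2: Z = R = 13.1 Ω
  L: Z = jωL = j·8.734e+04·0.024 = 0 + j2096 Ω
Step 3 — Parallel branch: R2 || L = 1/(1/R2 + 1/L) = 13.1 + j0.08187 Ω.
Step 4 — Series with R1: Z_total = R1 + (R2 || L) = 1353 + j0.08187 Ω = 1353∠0.0° Ω.
Step 5 — Power factor: PF = cos(φ) = Re(Z)/|Z| = 1353/1353 = 1.
Step 6 — Type: Im(Z) = 0.08187 ⇒ lagging (phase φ = 0.0°).

PF = 1 (lagging, φ = 0.0°)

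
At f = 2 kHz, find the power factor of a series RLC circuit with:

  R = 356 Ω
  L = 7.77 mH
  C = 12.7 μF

Step 1 — Angular frequency: ω = 2π·f = 2π·2000 = 1.257e+04 rad/s.
Step 2 — Component impedances:
  R: Z = R = 356 Ω
  L: Z = jωL = j·1.257e+04·0.00777 = 0 + j97.64 Ω
  C: Z = 1/(jωC) = -j/(ω·C) = 0 - j6.266 Ω
Step 3 — Series combination: Z_total = R + L + C = 356 + j91.37 Ω = 367.5∠14.4° Ω.
Step 4 — Power factor: PF = cos(φ) = Re(Z)/|Z| = 356/367.54 = 0.9686.
Step 5 — Type: Im(Z) = 91.37 ⇒ lagging (phase φ = 14.4°).

PF = 0.9686 (lagging, φ = 14.4°)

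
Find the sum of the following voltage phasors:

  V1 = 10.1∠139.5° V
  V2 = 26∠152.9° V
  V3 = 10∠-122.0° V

Step 1 — Convert each phasor to rectangular form:
  V1 = 10.1·(cos(139.5°) + j·sin(139.5°)) = -7.68 + j6.559 V
  V2 = 26·(cos(152.9°) + j·sin(152.9°)) = -23.15 + j11.84 V
  V3 = 10·(cos(-122.0°) + j·sin(-122.0°)) = -5.299 - j8.48 V
Step 2 — Sum components: V_total = -36.12 + j9.923 V.
Step 3 — Convert to polar: |V_total| = 37.46 V, ∠V_total = 164.6°.

V_total = 37.46∠164.6° V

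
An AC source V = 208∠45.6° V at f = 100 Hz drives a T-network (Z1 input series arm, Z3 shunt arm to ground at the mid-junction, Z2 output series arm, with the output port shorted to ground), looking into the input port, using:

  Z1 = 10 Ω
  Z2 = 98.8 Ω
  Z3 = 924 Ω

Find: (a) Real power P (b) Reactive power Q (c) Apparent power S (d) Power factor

Step 1 — Angular frequency: ω = 2π·f = 2π·100 = 628.3 rad/s.
Step 2 — Component impedances:
  Z1: Z = R = 10 Ω
  Z2: Z = R = 98.8 Ω
  Z3: Z = R = 924 Ω
Step 3 — With the output port shorted to ground, the output series arm Z2 runs from the junction to ground; the shunt arm Z3 also runs from the junction to ground. They appear in parallel: Z3 || Z2 = 89.26 Ω.
Step 4 — Series with input arm Z1: Z_in = Z1 + (Z3 || Z2) = 99.26 Ω = 99.26∠0.0° Ω.
Step 5 — Source phasor: V = 208∠45.6° V = 145.5 + j148.6 V.
Step 6 — Current: I = V / Z = 1.466 + j1.497 A = 2.096∠45.6° A.
Step 7 — Complex power: S = V·I* = 435.9 VA.
Step 8 — Real power: P = Re(S) = 435.9 W.
Step 9 — Reactive power: Q = Im(S) = 0 VAR.
Step 10 — Apparent power: |S| = 435.9 VA.
Step 11 — Power factor: PF = P/|S| = 1 (unity).

(a) P = 435.9 W  (b) Q = 0 VAR  (c) S = 435.9 VA  (d) PF = 1 (unity)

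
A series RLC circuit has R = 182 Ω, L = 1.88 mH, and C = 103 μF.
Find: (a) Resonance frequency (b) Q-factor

Step 1 — Resonance condition Im(Z)=0 gives ω₀ = 1/√(LC).
Step 2 — ω₀ = 1/√(0.00188·0.000103) = 2272 rad/s.
Step 3 — f₀ = ω₀/(2π) = 361.7 Hz.
Step 4 — Series Q: Q = ω₀L/R = 2272·0.00188/182 = 0.02347.

(a) f₀ = 361.7 Hz  (b) Q = 0.02347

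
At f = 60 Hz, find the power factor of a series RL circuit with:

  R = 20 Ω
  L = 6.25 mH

Step 1 — Angular frequency: ω = 2π·f = 2π·60 = 377 rad/s.
Step 2 — Component impedances:
  R: Z = R = 20 Ω
  L: Z = jωL = j·377·0.00625 = 0 + j2.356 Ω
Step 3 — Series combination: Z_total = R + L = 20 + j2.356 Ω = 20.14∠6.7° Ω.
Step 4 — Power factor: PF = cos(φ) = Re(Z)/|Z| = 20/20.138 = 0.9931.
Step 5 — Type: Im(Z) = 2.356 ⇒ lagging (phase φ = 6.7°).

PF = 0.9931 (lagging, φ = 6.7°)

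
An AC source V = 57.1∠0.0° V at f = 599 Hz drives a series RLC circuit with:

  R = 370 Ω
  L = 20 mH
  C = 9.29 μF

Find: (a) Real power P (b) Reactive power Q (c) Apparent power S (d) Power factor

Step 1 — Angular frequency: ω = 2π·f = 2π·599 = 3764 rad/s.
Step 2 — Component impedances:
  R: Z = R = 370 Ω
  L: Z = jωL = j·3764·0.02 = 0 + j75.27 Ω
  C: Z = 1/(jωC) = -j/(ω·C) = 0 - j28.6 Ω
Step 3 — Series combination: Z_total = R + L + C = 370 + j46.67 Ω = 372.9∠7.2° Ω.
Step 4 — Source phasor: V = 57.1∠0.0° V = 57.1 V.
Step 5 — Current: I = V / Z = 0.1519 - j0.01916 A = 0.1531∠-7.2° A.
Step 6 — Complex power: S = V·I* = 8.674 + j1.094 VA.
Step 7 — Real power: P = Re(S) = 8.674 W.
Step 8 — Reactive power: Q = Im(S) = 1.094 VAR.
Step 9 — Apparent power: |S| = 8.743 VA.
Step 10 — Power factor: PF = P/|S| = 0.9921 (lagging).

(a) P = 8.674 W  (b) Q = 1.094 VAR  (c) S = 8.743 VA  (d) PF = 0.9921 (lagging)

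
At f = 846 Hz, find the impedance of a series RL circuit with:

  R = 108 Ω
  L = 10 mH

Step 1 — Angular frequency: ω = 2π·f = 2π·846 = 5316 rad/s.
Step 2 — Component impedances:
  R: Z = R = 108 Ω
  L: Z = jωL = j·5316·0.01 = 0 + j53.16 Ω
Step 3 — Series combination: Z_total = R + L = 108 + j53.16 Ω = 120.4∠26.2° Ω.

Z = 108 + j53.16 Ω = 120.4∠26.2° Ω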